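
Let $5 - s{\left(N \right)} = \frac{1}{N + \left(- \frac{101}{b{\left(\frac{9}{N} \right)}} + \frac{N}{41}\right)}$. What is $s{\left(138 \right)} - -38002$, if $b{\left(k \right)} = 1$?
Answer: $\frac{62901544}{1655} \approx 38007.0$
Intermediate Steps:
$s{\left(N \right)} = 5 - \frac{1}{-101 + \frac{42 N}{41}}$ ($s{\left(N \right)} = 5 - \frac{1}{N + \left(- \frac{101}{1} + \frac{N}{41}\right)} = 5 - \frac{1}{N + \left(\left(-101\right) 1 + N \frac{1}{41}\right)} = 5 - \frac{1}{N + \left(-101 + \frac{N}{41}\right)} = 5 - \frac{1}{-101 + \frac{42 N}{41}}$)
$s{\left(138 \right)} - -38002 = \frac{2 \left(-10373 + 105 \cdot 138\right)}{-4141 + 42 \cdot 138} - -38002 = \frac{2 \left(-10373 + 14490\right)}{-4141 + 5796} + 38002 = 2 \cdot \frac{1}{1655} \cdot 4117 + 38002 = \frac{8234}{1655} + 38002 = \frac{62901544}{1655}$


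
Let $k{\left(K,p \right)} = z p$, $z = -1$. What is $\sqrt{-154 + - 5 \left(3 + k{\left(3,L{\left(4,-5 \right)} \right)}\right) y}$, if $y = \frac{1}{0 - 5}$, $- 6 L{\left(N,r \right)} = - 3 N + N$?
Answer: $\frac{i \sqrt{1371}}{3} \approx 12.342 i$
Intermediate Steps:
$L{\left(N,r \right)} = \frac{N}{3}$ ($L{\left(N,r \right)} = - \frac{- 3 N + N}{6} = - \frac{\left(-2\right) N}{6} = \frac{N}{3}$)
$k{\left(K,p \right)} = - p$
$y = - \frac{1}{5}$ ($y = \frac{1}{-5} = - \frac{1}{5} \approx -0.2$)
$\sqrt{-154 + - 5 \left(3 + k{\left(3,L{\left(4,-5 \right)} \right)}\right) y} = \sqrt{-154 + - 5 \left(3 - \frac{1}{3} \cdot 4\right) \left(- \frac{1}{5}\right)} = \sqrt{-154 + - 5 \left(3 - \frac{4}{3}\right) \left(- \frac{1}{5}\right)} = \sqrt{-154 + \left(-5\right) \frac{5}{3} \left(- \frac{1}{5}\right)} = \sqrt{-154 - - \frac{5}{3}} = \sqrt{-154 + \frac{5}{3}} = \sqrt{- \frac{457}{3}} = \frac{i \sqrt{1371}}{3}$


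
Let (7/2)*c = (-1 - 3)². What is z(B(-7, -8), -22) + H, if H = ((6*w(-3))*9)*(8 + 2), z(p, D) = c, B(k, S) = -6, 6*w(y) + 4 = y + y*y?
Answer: 1292/7 ≈ 184.57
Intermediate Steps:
w(y) = -⅔ + y/6 + y²/6 (w(y) = -⅔ + (y + y*y)/6 = -⅔ + (y + y²)/6 = -⅔ + (y/6 + y²/6) = -⅔ + y/6 + y²/6)
c = 32/7 (c = 2*(-1 - 3)²/7 = (2/7)*(-4)² = (2/7)*16 = 32/7 ≈ 4.5714)
z(p, D) = 32/7
H = 180 (H = ((6*(-⅔ + (⅙)*(-3) + (⅙)*(-3)²))*9)*(8 + 2) = ((6*(-⅔ - ½ + (⅙)*9))*9)*10 = ((6*(-⅔ - ½ + 3/2))*9)*10 = ((6*(⅓))*9)*10 = (2*9)*10 = 18*10 = 180)
z(B(-7, -8), -22) + H = 32/7 + 180 = 1292/7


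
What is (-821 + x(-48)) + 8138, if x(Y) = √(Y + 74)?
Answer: 7317 + √26 ≈ 7322.1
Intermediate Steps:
x(Y) = √(74 + Y)
(-821 + x(-48)) + 8138 = (-821 + √(74 - 48)) + 8138 = (-821 + √26) + 8138 = 7317 + √26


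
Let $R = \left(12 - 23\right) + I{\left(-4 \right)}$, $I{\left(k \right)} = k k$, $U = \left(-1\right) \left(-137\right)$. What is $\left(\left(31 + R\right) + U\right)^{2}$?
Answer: $29929$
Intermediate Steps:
$U = 137$
$I{\left(k \right)} = k^{2}$
$R = 5$ ($R = \left(12 - 23\right) + \left(-4\right)^{2} = -11 + 16 = 5$)
$\left(\left(31 + R\right) + U\right)^{2} = \left(\left(31 + 5\right) + 137\right)^{2} = \left(36 + 137\right)^{2} = 173^{2} = 29929$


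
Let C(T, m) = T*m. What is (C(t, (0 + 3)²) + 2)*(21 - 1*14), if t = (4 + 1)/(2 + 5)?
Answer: 59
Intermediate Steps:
t = 5/7 ≈ 0.71429
(C(t, (0 + 3)²) + 2)*(21 - 1*14) = (5*(0 + 3)²/7 + 2)*(21 - 1*14) = ((5/7)*3² + 2)*(21 - 14) = ((5/7)*9 + 2)*7 = (45/7 + 2)*7 = (59/7)*7 = 59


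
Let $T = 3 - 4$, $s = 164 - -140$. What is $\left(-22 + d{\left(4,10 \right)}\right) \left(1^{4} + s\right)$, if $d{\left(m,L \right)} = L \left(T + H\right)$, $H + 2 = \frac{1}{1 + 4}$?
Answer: $-15250$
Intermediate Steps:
$s = 304$ ($s = 164 + 140 = 304$)
$T = -1$
$H = - \frac{9}{5}$ ($H = -2 + \frac{1}{1 + 4} = -2 + \frac{1}{5} = - \frac{9}{5} \approx -1.8$)
$d{\left(m,L \right)} = - \frac{14 L}{5}$ ($d{\left(m,L \right)} = L \left(-1 - \frac{9}{5}\right) = L \left(- \frac{14}{5}\right) = - \frac{14 L}{5}$)
$\left(-22 + d{\left(4,10 \right)}\right) \left(1^{4} + s\right) = \left(-22 - 28\right) \left(1^{4} + 304\right) = \left(-22 - 28\right) \left(1 + 304\right) = \left(-50\right) 305 = -15250$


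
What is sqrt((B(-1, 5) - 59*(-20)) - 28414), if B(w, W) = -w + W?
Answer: 2*I*sqrt(6807) ≈ 165.01*I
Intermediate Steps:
B(w, W) = W - w
sqrt((B(-1, 5) - 59*(-20)) - 28414) = sqrt(((5 - 1*(-1)) - 59*(-20)) - 28414) = sqrt(((5 + 1) + 1180) - 28414) = sqrt((6 + 1180) - 28414) = sqrt(1186 - 28414) = sqrt(-27228) = 2*I*sqrt(6807)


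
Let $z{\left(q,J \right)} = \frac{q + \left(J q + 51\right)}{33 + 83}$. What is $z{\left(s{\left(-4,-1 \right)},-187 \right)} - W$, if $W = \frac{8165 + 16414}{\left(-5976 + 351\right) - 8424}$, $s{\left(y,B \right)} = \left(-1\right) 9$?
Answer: $\frac{3009521}{181076} \approx 16.62$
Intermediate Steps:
$s{\left(y,B \right)} = -9$
$W = - \frac{2731}{1561}$ ($W = \frac{24579}{-5625 - 8424} = \frac{24579}{-14049} = 24579 \left(- \frac{1}{14049}\right) = - \frac{2731}{1561} \approx -1.7495$)
$z{\left(q,J \right)} = \frac{51}{116} + \frac{q}{116} + \frac{J q}{116}$ ($z{\left(q,J \right)} = \frac{q + \left(51 + J q\right)}{116} = \left(51 + q + J q\right) \frac{1}{116} = \frac{51}{116} + \frac{q}{116} + \frac{J q}{116}$)
$z{\left(s{\left(-4,-1 \right)},-187 \right)} - W = \left(\frac{51}{116} + \frac{1}{116} \left(-9\right) + \frac{1}{116} \left(-187\right) \left(-9\right)\right) - - \frac{2731}{1561} = \left(\frac{51}{116} - \frac{9}{116} + \frac{1683}{116}\right) + \frac{2731}{1561} = \frac{1725}{116} + \frac{2731}{1561} = \frac{3009521}{181076}$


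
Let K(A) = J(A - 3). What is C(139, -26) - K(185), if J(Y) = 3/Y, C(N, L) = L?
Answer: -4735/182 ≈ -26.016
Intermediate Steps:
K(A) = 3/(-3 + A) (K(A) = 3/(A - 3) = 3/(-3 + A))
C(139, -26) - K(185) = -26 - 3/(-3 + 185) = -26 - 3/182 = -4735/182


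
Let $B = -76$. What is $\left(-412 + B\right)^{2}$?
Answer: $238144$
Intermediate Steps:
$\left(-412 + B\right)^{2} = \left(-412 - 76\right)^{2} = \left(-488\right)^{2} = 238144$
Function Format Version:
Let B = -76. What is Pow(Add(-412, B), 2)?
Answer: 238144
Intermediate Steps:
Pow(Add(-412, B), 2) = Pow(Add(-412, -76), 2) = Pow(-488, 2) = 238144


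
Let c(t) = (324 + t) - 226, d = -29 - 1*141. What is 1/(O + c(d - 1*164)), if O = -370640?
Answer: -1/370876 ≈ -2.6963e-6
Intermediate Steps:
d = -170 (d = -29 - 141 = -170)
c(t) = 98 + t
1/(O + c(d - 1*164)) = 1/(-370640 + (98 + (-170 - 1*164))) = 1/(-370640 + (98 + (-170 - 164))) = 1/(-370640 + (98 - 334)) = 1/(-370640 - 236) = 1/(-370876) = -1/370876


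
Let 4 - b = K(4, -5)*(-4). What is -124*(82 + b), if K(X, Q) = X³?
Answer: -42408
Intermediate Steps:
b = 260 (b = 4 - 4³*(-4) = 4 - 64*(-4) = 4 - 1*(-256) = 4 + 256 = 260)
-124*(82 + b) = -124*(82 + 260) = -124*342 = -42408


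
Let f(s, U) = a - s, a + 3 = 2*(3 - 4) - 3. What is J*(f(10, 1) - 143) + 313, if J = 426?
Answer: -68273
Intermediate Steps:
a = -8 (a = -3 + (2*(3 - 4) - 3) = -3 + (2*(-1) - 3) = -3 + (-2 - 3) = -3 - 5 = -8)
f(s, U) = -8 - s
J*(f(10, 1) - 143) + 313 = 426*((-8 - 1*10) - 143) + 313 = 426*((-8 - 10) - 143) + 313 = 426*(-18 - 143) + 313 = 426*(-161) + 313 = -68586 + 313 = -68273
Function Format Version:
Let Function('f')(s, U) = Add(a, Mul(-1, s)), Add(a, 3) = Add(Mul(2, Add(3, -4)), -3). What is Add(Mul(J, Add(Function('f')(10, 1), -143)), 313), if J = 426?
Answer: -68273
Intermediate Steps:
a = -8 (a = Add(-3, Add(Mul(2, Add(3, -4)), -3)) = Add(-3, Add(Mul(2, -1), -3)) = Add(-3, Add(-2, -3)) = Add(-3, -5) = -8)
Function('f')(s, U) = Add(-8, Mul(-1, s))
Add(Mul(J, Add(Function('f')(10, 1), -143)), 313) = Add(Mul(426, Add(Add(-8, Mul(-1, 10)), -143)), 313) = Add(Mul(426, Add(Add(-8, -10), -143)), 313) = Add(Mul(426, Add(-18, -143)), 313) = Add(Mul(426, -161), 313) = Add(-68586, 313) = -68273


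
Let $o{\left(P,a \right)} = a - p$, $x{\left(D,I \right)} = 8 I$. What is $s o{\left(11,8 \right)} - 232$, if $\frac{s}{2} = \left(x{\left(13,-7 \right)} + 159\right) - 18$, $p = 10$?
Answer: $-572$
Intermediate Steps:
$o{\left(P,a \right)} = -10 + a$ ($o{\left(P,a \right)} = a - 10 = -10 + a$)
$s = 170$ ($s = 2 \left(\left(8 \left(-7\right) + 159\right) - 18\right) = 2 \left(\left(-56 + 159\right) - 18\right) = 2 \left(103 - 18\right) = 2 \cdot 85 = 170$)
$s o{\left(11,8 \right)} - 232 = 170 \left(-10 + 8\right) - 232 = 170 \left(-2\right) - 232 = -340 - 232 = -572$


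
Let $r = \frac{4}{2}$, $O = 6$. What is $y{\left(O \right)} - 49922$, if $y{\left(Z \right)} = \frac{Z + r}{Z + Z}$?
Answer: $- \frac{149764}{3} \approx -49921.0$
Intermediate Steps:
$r = 2$ ($r = 4 \cdot \frac{1}{2} = 2$)
$y{\left(Z \right)} = \frac{2 + Z}{2 Z}$ ($y{\left(Z \right)} = \frac{Z + 2}{Z + Z} = \frac{2 + Z}{2 Z}$)
$y{\left(O \right)} - 49922 = \frac{2 + 6}{2 \cdot 6} - 49922 = \frac{1}{2} \cdot \frac{1}{6} \cdot 8 - 49922 = \frac{2}{3} - 49922 = - \frac{149764}{3}$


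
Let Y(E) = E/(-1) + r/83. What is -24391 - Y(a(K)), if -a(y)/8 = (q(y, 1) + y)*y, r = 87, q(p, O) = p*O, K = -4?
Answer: -2045788/83 ≈ -24648.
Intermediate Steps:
q(p, O) = O*p
a(y) = -16*y² (a(y) = -8*(1*y + y)*y = -8*(y + y)*y = -8*2*y*y = -16*y²)
Y(E) = 87/83 - E (Y(E) = E/(-1) + 87/83 = E*(-1) + 87*(1/83) = -E + 87/83 = 87/83 - E)
-24391 - Y(a(K)) = -24391 - (87/83 - (-16)*(-4)²) = -24391 - (87/83 - (-16)*16) = -24391 - (87/83 - 1*(-256)) = -24391 - (87/83 + 256) = -24391 - 1*21335/83 = -24391 - 21335/83 = -2045788/83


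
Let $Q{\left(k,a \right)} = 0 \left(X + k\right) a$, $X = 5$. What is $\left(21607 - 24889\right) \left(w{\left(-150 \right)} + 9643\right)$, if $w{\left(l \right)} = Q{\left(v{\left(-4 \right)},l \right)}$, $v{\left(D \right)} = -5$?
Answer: $-31648326$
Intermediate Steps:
$Q{\left(k,a \right)} = 0$ ($Q{\left(k,a \right)} = 0 \left(5 + k\right) a = 0 a = 0$)
$w{\left(l \right)} = 0$
$\left(21607 - 24889\right) \left(w{\left(-150 \right)} + 9643\right) = \left(21607 - 24889\right) \left(0 + 9643\right) = \left(-3282\right) 9643 = -31648326$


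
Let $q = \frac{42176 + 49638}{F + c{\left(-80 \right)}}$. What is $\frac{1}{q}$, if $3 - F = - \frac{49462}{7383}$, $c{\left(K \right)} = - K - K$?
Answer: $\frac{1252891}{677862762} \approx 0.0018483$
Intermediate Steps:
$c{\left(K \right)} = - 2 K$
$F = \frac{71611}{7383}$ ($F = 3 - - \frac{49462}{7383} = 3 + \frac{49462}{7383} = \frac{71611}{7383} \approx 9.6994$)
$q = \frac{677862762}{1252891}$ ($q = \frac{42176 + 49638}{\frac{71611}{7383} - -160} = \frac{91814}{\frac{71611}{7383} + 160} = \frac{91814}{\frac{1252891}{7383}} = 91814 \cdot \frac{7383}{1252891} = \frac{677862762}{1252891} \approx 541.04$)
$\frac{1}{q} = \frac{1}{\frac{677862762}{1252891}} = \frac{1252891}{677862762}$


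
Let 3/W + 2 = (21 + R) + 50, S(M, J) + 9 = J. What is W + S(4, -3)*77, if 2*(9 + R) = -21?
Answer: -30490/33 ≈ -923.94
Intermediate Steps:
R = -39/2 (R = -9 + (½)*(-21) = -9 - 21/2 = -39/2 ≈ -19.500)
S(M, J) = -9 + J
W = 2/33 (W = 3/(-2 + ((21 - 39/2) + 50)) = 3/(-2 + (3/2 + 50)) = 3/(-2 + 103/2) = 3/(99/2) = 3*(2/99) = 2/33 ≈ 0.060606)
W + S(4, -3)*77 = 2/33 + (-9 - 3)*77 = 2/33 - 12*77 = 2/33 - 924 = -30490/33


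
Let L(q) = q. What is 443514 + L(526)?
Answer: 444040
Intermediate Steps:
443514 + L(526) = 443514 + 526 = 444040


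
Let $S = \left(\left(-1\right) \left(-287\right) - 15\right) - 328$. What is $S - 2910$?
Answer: $-2966$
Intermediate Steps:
$S = -56$ ($S = \left(287 - 15\right) - 328 = 272 - 328 = -56$)
$S - 2910 = -56 - 2910 = -2966$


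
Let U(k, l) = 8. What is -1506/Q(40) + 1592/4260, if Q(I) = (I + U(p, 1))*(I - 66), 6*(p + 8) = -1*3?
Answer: 350099/221520 ≈ 1.5804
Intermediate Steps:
p = -17/2 (p = -8 + (-1*3)/6 = -8 + (1/6)*(-3) = -8 - 1/2 = -17/2 ≈ -8.5000)
Q(I) = (-66 + I)*(8 + I) (Q(I) = (I + 8)*(I - 66) = (8 + I)*(-66 + I) = (-66 + I)*(8 + I))
-1506/Q(40) + 1592/4260 = -1506/(-528 + 40**2 - 58*40) + 1592/4260 = -1506/(-528 + 1600 - 2320) + 1592*(1/4260) = -1506/(-1248) + 398/1065 = -1506*(-1/1248) + 398/1065 = 251/208 + 398/1065 = 350099/221520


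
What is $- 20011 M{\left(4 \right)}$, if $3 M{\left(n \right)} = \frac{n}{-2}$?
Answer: $\frac{40022}{3} \approx 13341.0$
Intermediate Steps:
$M{\left(n \right)} = - \frac{n}{6}$ ($M{\left(n \right)} = \frac{n \frac{1}{-2}}{3} = \frac{n \left(- \frac{1}{2}\right)}{3} = \frac{\left(- \frac{1}{2}\right) n}{3} = - \frac{n}{6}$)
$- 20011 M{\left(4 \right)} = - 20011 \left(\left(- \frac{1}{6}\right) 4\right) = \left(-20011\right) \left(- \frac{2}{3}\right) = \frac{40022}{3}$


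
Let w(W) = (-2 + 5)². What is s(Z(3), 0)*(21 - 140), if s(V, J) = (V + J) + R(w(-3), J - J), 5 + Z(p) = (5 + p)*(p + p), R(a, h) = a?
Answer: -6188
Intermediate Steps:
w(W) = 9 (w(W) = 3² = 9)
Z(p) = -5 + 2*p*(5 + p) (Z(p) = -5 + (5 + p)*(p + p) = -5 + (5 + p)*(2*p) = -5 + 2*p*(5 + p))
s(V, J) = 9 + J + V (s(V, J) = (V + J) + 9 = (J + V) + 9 = 9 + J + V)
s(Z(3), 0)*(21 - 140) = (9 + 0 + (-5 + 2*3² + 10*3))*(21 - 140) = (9 + 0 + (-5 + 2*9 + 30))*(-119) = (9 + 0 + (-5 + 18 + 30))*(-119) = (9 + 0 + 43)*(-119) = 52*(-119) = -6188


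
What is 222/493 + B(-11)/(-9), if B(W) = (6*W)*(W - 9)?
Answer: -216254/1479 ≈ -146.22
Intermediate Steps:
B(W) = 6*W*(-9 + W) (B(W) = (6*W)*(-9 + W) = 6*W*(-9 + W))
222/493 + B(-11)/(-9) = 222/493 + (6*(-11)*(-9 - 11))/(-9) = 222*(1/493) + (6*(-11)*(-20))*(-1/9) = 222/493 + 1320*(-1/9) = 222/493 - 440/3 = -216254/1479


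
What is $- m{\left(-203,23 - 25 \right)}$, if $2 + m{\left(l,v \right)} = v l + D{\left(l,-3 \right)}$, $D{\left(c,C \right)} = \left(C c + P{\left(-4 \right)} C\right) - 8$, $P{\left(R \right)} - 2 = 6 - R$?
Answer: $-969$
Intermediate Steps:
$P{\left(R \right)} = 8 - R$ ($P{\left(R \right)} = 2 - \left(-6 + R\right) = 8 - R$)
$D{\left(c,C \right)} = -8 + 12 C + C c$ ($D{\left(c,C \right)} = \left(C c + \left(8 - -4\right) C\right) - 8 = \left(C c + \left(8 + 4\right) C\right) - 8 = \left(C c + 12 C\right) - 8 = \left(12 C + C c\right) - 8 = -8 + 12 C + C c$)
$m{\left(l,v \right)} = -46 - 3 l + l v$ ($m{\left(l,v \right)} = -2 - \left(44 + 3 l - v l\right) = -2 - \left(44 + 3 l - l v\right) = -46 - 3 l + l v$)
$- m{\left(-203,23 - 25 \right)} = - (-46 - -609 - 203 \left(23 - 25\right)) = - (-46 + 609 - -406) = - (-46 + 609 + 406) = \left(-1\right) 969 = -969$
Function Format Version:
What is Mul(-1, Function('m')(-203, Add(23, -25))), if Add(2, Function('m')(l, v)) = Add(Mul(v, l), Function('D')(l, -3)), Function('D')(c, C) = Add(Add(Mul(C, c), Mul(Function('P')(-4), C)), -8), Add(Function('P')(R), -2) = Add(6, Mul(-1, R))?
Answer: -969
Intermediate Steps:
Function('P')(R) = Add(8, Mul(-1, R)) (Function('P')(R) = Add(2, Add(6, Mul(-1, R))) = Add(8, Mul(-1, R)))
Function('D')(c, C) = Add(-8, Mul(12, C), Mul(C, c)) (Function('D')(c, C) = Add(Add(Mul(C, c), Mul(Add(8, Mul(-1, -4)), C)), -8) = Add(Add(Mul(C, c), Mul(Add(8, 4), C)), -8) = Add(Add(Mul(C, c), Mul(12, C)), -8) = Add(Add(Mul(12, C), Mul(C, c)), -8) = Add(-8, Mul(12, C), Mul(C, c)))
Function('m')(l, v) = Add(-46, Mul(-3, l), Mul(l, v)) (Function('m')(l, v) = Add(-2, Add(Mul(v, l), Add(-8, Mul(12, -3), Mul(-3, l)))) = Add(-2, Add(Mul(l, v), Add(-8, -36, Mul(-3, l)))) = Add(-2, Add(Mul(l, v), Add(-44, Mul(-3, l)))) = Add(-2, Add(-44, Mul(-3, l), Mul(l, v))) = Add(-46, Mul(-3, l), Mul(l, v)))
Mul(-1, Function('m')(-203, Add(23, -25))) = Mul(-1, Add(-46, Mul(-3, -203), Mul(-203, Add(23, -25)))) = Mul(-1, Add(-46, 609, Mul(-203, -2))) = Mul(-1, Add(-46, 609, 406)) = Mul(-1, 969) = -969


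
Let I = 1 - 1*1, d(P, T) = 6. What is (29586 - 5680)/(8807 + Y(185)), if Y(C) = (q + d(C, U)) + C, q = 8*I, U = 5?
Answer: 11953/4499 ≈ 2.6568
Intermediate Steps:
I = 0 (I = 1 - 1 = 0)
q = 0 (q = 8*0 = 0)
Y(C) = 6 + C (Y(C) = (0 + 6) + C = 6 + C)
(29586 - 5680)/(8807 + Y(185)) = (29586 - 5680)/(8807 + (6 + 185)) = 23906/(8807 + 191) = 23906/8998 = 23906*(1/8998) = 11953/4499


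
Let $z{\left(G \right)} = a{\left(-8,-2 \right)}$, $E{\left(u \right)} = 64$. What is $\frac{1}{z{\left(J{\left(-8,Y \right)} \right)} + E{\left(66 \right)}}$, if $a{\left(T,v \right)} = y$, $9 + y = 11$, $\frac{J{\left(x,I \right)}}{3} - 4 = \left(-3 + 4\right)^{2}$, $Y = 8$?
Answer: $\frac{1}{66} \approx 0.015152$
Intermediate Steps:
$J{\left(x,I \right)} = 15$ ($J{\left(x,I \right)} = 12 + 3 \left(-3 + 4\right)^{2} = 12 + 3 \cdot 1^{2} = 12 + 3 \cdot 1 = 12 + 3 = 15$)
$y = 2$ ($y = -9 + 11 = 2$)
$a{\left(T,v \right)} = 2$
$z{\left(G \right)} = 2$
$\frac{1}{z{\left(J{\left(-8,Y \right)} \right)} + E{\left(66 \right)}} = \frac{1}{2 + 64} = \frac{1}{66}$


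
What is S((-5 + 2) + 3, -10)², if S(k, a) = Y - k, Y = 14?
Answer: 196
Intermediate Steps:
S(k, a) = 14 - k
S((-5 + 2) + 3, -10)² = (14 - ((-5 + 2) + 3))² = (14 - (-3 + 3))² = (14 - 1*0)² = (14 + 0)² = 14² = 196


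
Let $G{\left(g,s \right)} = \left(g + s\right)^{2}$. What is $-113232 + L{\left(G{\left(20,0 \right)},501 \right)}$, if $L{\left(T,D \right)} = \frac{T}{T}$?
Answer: $-113231$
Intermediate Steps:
$L{\left(T,D \right)} = 1$
$-113232 + L{\left(G{\left(20,0 \right)},501 \right)} = -113232 + 1 = -113231$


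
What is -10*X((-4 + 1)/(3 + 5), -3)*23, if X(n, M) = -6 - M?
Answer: 690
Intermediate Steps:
-10*X((-4 + 1)/(3 + 5), -3)*23 = -10*(-6 - 1*(-3))*23 = -10*(-6 + 3)*23 = -10*(-3)*23 = 30*23 = 690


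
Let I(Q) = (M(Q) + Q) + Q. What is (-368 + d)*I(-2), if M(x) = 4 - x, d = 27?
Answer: -682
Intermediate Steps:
I(Q) = 4 + Q (I(Q) = ((4 - Q) + Q) + Q = 4 + Q)
(-368 + d)*I(-2) = (-368 + 27)*(4 - 2) = -341*2 = -682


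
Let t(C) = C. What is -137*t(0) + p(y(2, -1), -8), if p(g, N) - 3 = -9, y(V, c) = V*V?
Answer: -6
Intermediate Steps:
y(V, c) = V²
p(g, N) = -6 (p(g, N) = 3 - 9 = -6)
-137*t(0) + p(y(2, -1), -8) = -137*0 - 6 = 0 - 6 = -6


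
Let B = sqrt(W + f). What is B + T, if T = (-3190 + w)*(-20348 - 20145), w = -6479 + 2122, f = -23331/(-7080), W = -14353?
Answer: 305600671 + I*sqrt(19980528770)/1180 ≈ 3.056e+8 + 119.79*I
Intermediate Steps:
f = 7777/2360 (f = -23331*(-1/7080) = 7777/2360 ≈ 3.2953)
w = -4357
B = I*sqrt(19980528770)/1180 (B = sqrt(-14353 + 7777/2360) = sqrt(-33865303/2360) = I*sqrt(19980528770)/1180 ≈ 119.79*I)
T = 305600671 (T = (-3190 - 4357)*(-20348 - 20145) = -7547*(-40493) = 305600671)
B + T = I*sqrt(19980528770)/1180 + 305600671 = 305600671 + I*sqrt(19980528770)/1180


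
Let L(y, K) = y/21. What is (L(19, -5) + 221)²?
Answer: 21715600/441 ≈ 49242.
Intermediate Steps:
L(y, K) = y/21 (L(y, K) = y*(1/21) = y/21)
(L(19, -5) + 221)² = ((1/21)*19 + 221)² = (19/21 + 221)² = (4660/21)² = 21715600/441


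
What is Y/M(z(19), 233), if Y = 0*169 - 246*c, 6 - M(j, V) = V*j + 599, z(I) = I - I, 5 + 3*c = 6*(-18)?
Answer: -9266/593 ≈ -15.626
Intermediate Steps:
c = -113/3 (c = -5/3 + (6*(-18))/3 = -5/3 + (1/3)*(-108) = -5/3 - 36 = -113/3 ≈ -37.667)
z(I) = 0
M(j, V) = -593 - V*j (M(j, V) = 6 - (V*j + 599) = 6 - (599 + V*j) = 6 + (-599 - V*j) = -593 - V*j)
Y = 9266 (Y = 0*169 - 246*(-113/3) = 0 + 9266 = 9266)
Y/M(z(19), 233) = 9266/(-593 - 1*233*0) = 9266/(-593 + 0) = 9266/(-593) = 9266*(-1/593) = -9266/593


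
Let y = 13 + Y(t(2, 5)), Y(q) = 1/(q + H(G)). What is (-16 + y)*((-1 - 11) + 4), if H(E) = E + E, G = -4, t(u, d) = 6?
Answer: 28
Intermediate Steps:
H(E) = 2*E
Y(q) = 1/(-8 + q) (Y(q) = 1/(q + 2*(-4)) = 1/(q - 8) = 1/(-8 + q))
y = 25/2 (y = 13 + 1/(-8 + 6) = 13 + 1/(-2) = 13 - ½ = 25/2 ≈ 12.500)
(-16 + y)*((-1 - 11) + 4) = (-16 + 25/2)*((-1 - 11) + 4) = -7*(-12 + 4)/2 = -7/2*(-8) = 28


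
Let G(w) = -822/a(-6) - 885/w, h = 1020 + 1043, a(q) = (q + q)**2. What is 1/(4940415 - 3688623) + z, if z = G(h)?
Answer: -15849301555/2582446896 ≈ -6.1373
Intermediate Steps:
a(q) = 4*q**2 (a(q) = (2*q)**2 = 4*q**2)
h = 2063
G(w) = -137/24 - 885/w (G(w) = -822/(4*(-6)**2) - 885/w = -822/(4*36) - 885/w = -822/144 - 885/w = -822*1/144 - 885/w = -137/24 - 885/w)
z = -303871/49512 (z = -137/24 - 885/2063 = -303871/49512 ≈ -6.1373)
1/(4940415 - 3688623) + z = 1/(4940415 - 3688623) - 303871/49512 = 1/1251792 - 303871/49512 = -15849301555/2582446896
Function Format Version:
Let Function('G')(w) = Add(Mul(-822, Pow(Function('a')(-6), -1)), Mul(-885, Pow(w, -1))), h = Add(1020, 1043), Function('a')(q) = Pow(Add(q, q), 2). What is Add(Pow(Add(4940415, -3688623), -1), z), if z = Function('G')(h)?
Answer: Rational(-15849301555, 2582446896) ≈ -6.1373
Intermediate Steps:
Function('a')(q) = Mul(4, Pow(q, 2)) (Function('a')(q) = Pow(Mul(2, q), 2) = Mul(4, Pow(q, 2)))
h = 2063
Function('G')(w) = Add(Rational(-137, 24), Mul(-885, Pow(w, -1))) (Function('G')(w) = Add(Mul(-822, Pow(Mul(4, Pow(-6, 2)), -1)), Mul(-885, Pow(w, -1))) = Add(Mul(-822, Pow(Mul(4, 36), -1)), Mul(-885, Pow(w, -1))) = Add(Mul(-822, Pow(144, -1)), Mul(-885, Pow(w, -1))) = Add(Mul(-822, Rational(1, 144)), Mul(-885, Pow(w, -1))) = Add(Rational(-137, 24), Mul(-885, Pow(w, -1))))
z = Rational(-303871, 49512) (z = Add(Rational(-137, 24), Mul(-885, Pow(2063, -1))) = Add(Rational(-137, 24), Mul(-885, Rational(1, 2063))) = Add(Rational(-137, 24), Rational(-885, 2063)) = Rational(-303871, 49512) ≈ -6.1373)
Add(Pow(Add(4940415, -3688623), -1), z) = Add(Pow(Add(4940415, -3688623), -1), Rational(-303871, 49512)) = Add(Pow(1251792, -1), Rational(-303871, 49512)) = Add(Rational(1, 1251792), Rational(-303871, 49512)) = Rational(-15849301555, 2582446896)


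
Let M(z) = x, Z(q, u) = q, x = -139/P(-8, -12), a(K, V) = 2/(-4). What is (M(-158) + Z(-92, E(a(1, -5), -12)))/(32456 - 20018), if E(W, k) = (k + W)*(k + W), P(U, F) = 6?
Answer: -1/108 ≈ -0.0092593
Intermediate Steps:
a(K, V) = -½ (a(K, V) = 2*(-¼) = -½)
E(W, k) = (W + k)² (E(W, k) = (W + k)*(W + k) = (W + k)²)
x = -139/6 ≈ -23.167
M(z) = -139/6
(M(-158) + Z(-92, E(a(1, -5), -12)))/(32456 - 20018) = (-139/6 - 92)/(32456 - 20018) = -691/6/12438 = -691/6*1/12438 = -1/108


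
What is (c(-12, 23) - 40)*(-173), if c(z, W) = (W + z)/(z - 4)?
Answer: 112623/16 ≈ 7038.9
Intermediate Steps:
c(z, W) = (W + z)/(-4 + z)
(c(-12, 23) - 40)*(-173) = ((23 - 12)/(-4 - 12) - 40)*(-173) = (11/(-16) - 40)*(-173) = (-1/16*11 - 40)*(-173) = (-11/16 - 40)*(-173) = -651/16*(-173) = 112623/16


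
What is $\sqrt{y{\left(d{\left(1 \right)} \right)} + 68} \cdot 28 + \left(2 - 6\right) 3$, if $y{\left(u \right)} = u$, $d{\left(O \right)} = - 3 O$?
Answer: $-12 + 28 \sqrt{65} \approx 213.74$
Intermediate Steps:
$\sqrt{y{\left(d{\left(1 \right)} \right)} + 68} \cdot 28 + \left(2 - 6\right) 3 = \sqrt{\left(-3\right) 1 + 68} \cdot 28 + \left(2 - 6\right) 3 = \sqrt{-3 + 68} \cdot 28 - 12 = \sqrt{65} \cdot 28 - 12 = 28 \sqrt{65} - 12 = -12 + 28 \sqrt{65}$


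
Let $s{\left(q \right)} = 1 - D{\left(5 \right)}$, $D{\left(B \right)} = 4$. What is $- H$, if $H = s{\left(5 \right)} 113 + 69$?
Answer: $270$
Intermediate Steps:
$s{\left(q \right)} = -3$ ($s{\left(q \right)} = 1 - 4 = -3$)
$H = -270$ ($H = \left(-3\right) 113 + 69 = -339 + 69 = -270$)
$- H = \left(-1\right) \left(-270\right) = 270$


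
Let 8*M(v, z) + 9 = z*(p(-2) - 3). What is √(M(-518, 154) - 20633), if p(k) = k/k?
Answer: I*√330762/4 ≈ 143.78*I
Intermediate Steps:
p(k) = 1
M(v, z) = -9/8 - z/4 (M(v, z) = -9/8 + (z*(1 - 3))/8 = -9/8 + (z*(-2))/8 = -9/8 + (-2*z)/8 = -9/8 - z/4)
√(M(-518, 154) - 20633) = √((-9/8 - ¼*154) - 20633) = √((-9/8 - 77/2) - 20633) = √(-317/8 - 20633) = √(-165381/8) = I*√330762/4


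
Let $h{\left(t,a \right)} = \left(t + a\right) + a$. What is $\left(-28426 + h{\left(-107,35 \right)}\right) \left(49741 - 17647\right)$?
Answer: $-913491522$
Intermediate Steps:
$h{\left(t,a \right)} = t + 2 a$ ($h{\left(t,a \right)} = \left(a + t\right) + a = t + 2 a$)
$\left(-28426 + h{\left(-107,35 \right)}\right) \left(49741 - 17647\right) = \left(-28426 + \left(-107 + 2 \cdot 35\right)\right) \left(49741 - 17647\right) = \left(-28426 + \left(-107 + 70\right)\right) 32094 = \left(-28426 - 37\right) 32094 = \left(-28463\right) 32094 = -913491522$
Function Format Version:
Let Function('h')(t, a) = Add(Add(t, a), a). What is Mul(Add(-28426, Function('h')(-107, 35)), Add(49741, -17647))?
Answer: -913491522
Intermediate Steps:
Function('h')(t, a) = Add(t, Mul(2, a)) (Function('h')(t, a) = Add(Add(a, t), a) = Add(t, Mul(2, a)))
Mul(Add(-28426, Function('h')(-107, 35)), Add(49741, -17647)) = Mul(Add(-28426, Add(-107, Mul(2, 35))), Add(49741, -17647)) = Mul(Add(-28426, Add(-107, 70)), 32094) = Mul(Add(-28426, -37), 32094) = Mul(-28463, 32094) = -913491522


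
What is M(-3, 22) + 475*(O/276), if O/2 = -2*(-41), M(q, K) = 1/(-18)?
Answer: 116827/414 ≈ 282.19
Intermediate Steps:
M(q, K) = -1/18
O = 164 (O = 2*(-2*(-41)) = 2*82 = 164)
M(-3, 22) + 475*(O/276) = -1/18 + 475*(164/276) = -1/18 + 475*(164*(1/276)) = -1/18 + 475*(41/69) = -1/18 + 19475/69 = 116827/414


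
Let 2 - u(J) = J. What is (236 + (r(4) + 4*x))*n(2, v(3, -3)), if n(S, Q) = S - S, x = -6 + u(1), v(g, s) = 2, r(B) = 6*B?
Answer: 0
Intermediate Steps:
u(J) = 2 - J
x = -5 (x = -6 + (2 - 1*1) = -6 + (2 - 1) = -6 + 1 = -5)
n(S, Q) = 0
(236 + (r(4) + 4*x))*n(2, v(3, -3)) = (236 + (6*4 + 4*(-5)))*0 = (236 + (24 - 20))*0 = (236 + 4)*0 = 240*0 = 0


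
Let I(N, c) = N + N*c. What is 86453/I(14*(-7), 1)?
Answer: -86453/196 ≈ -441.09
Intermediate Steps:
86453/I(14*(-7), 1) = 86453/(((14*(-7))*(1 + 1))) = 86453/((-98*2)) = 86453/(-196) = 86453*(-1/196) = -86453/196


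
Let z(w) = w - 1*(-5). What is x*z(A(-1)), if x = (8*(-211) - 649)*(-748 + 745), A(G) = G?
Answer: 28044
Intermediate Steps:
z(w) = 5 + w (z(w) = w + 5 = 5 + w)
x = 7011 (x = (-1688 - 649)*(-3) = -2337*(-3) = 7011)
x*z(A(-1)) = 7011*(5 - 1) = 7011*4 = 28044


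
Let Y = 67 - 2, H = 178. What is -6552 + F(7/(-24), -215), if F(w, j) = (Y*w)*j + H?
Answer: -55151/24 ≈ -2298.0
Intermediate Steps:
Y = 65
F(w, j) = 178 + 65*j*w (F(w, j) = (65*w)*j + 178 = 65*j*w + 178 = 178 + 65*j*w)
-6552 + F(7/(-24), -215) = -6552 + (178 + 65*(-215)*(7/(-24))) = -6552 + (178 + 65*(-215)*(7*(-1/24))) = -6552 + (178 + 65*(-215)*(-7/24)) = -6552 + (178 + 97825/24) = -6552 + 102097/24 = -55151/24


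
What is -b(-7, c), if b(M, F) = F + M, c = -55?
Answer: 62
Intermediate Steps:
-b(-7, c) = -(-55 - 7) = -1*(-62) = 62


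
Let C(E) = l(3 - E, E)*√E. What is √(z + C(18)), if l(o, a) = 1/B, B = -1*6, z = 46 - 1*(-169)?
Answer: √(860 - 2*√2)/2 ≈ 14.639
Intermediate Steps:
z = 215 (z = 46 + 169 = 215)
B = -6
l(o, a) = -⅙ (l(o, a) = 1/(-6) = -⅙)
C(E) = -√E/6
√(z + C(18)) = √(215 - √2/2)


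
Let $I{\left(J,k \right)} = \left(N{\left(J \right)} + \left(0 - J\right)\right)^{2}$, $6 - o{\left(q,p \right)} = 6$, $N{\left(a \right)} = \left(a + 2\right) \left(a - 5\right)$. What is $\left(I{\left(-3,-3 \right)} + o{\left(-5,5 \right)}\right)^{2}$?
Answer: $14641$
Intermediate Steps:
$N{\left(a \right)} = \left(-5 + a\right) \left(2 + a\right)$ ($N{\left(a \right)} = \left(2 + a\right) \left(-5 + a\right) = \left(-5 + a\right) \left(2 + a\right)$)
$o{\left(q,p \right)} = 0$ ($o{\left(q,p \right)} = 6 - 6 = 0$)
$I{\left(J,k \right)} = \left(-10 + J^{2} - 4 J\right)^{2}$ ($I{\left(J,k \right)} = \left(\left(-10 + J^{2} - 3 J\right) + \left(0 - J\right)\right)^{2} = \left(\left(-10 + J^{2} - 3 J\right) - J\right)^{2} = \left(-10 + J^{2} - 4 J\right)^{2}$)
$\left(I{\left(-3,-3 \right)} + o{\left(-5,5 \right)}\right)^{2} = \left(\left(10 - \left(-3\right)^{2} + 4 \left(-3\right)\right)^{2} + 0\right)^{2} = \left(\left(10 - 9 - 12\right)^{2} + 0\right)^{2} = \left(\left(-11\right)^{2} + 0\right)^{2} = \left(121 + 0\right)^{2} = 121^{2} = 14641$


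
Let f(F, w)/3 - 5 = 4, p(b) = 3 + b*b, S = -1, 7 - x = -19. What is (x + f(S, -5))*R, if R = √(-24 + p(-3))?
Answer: 106*I*√3 ≈ 183.6*I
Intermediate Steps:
x = 26 (x = 7 - 1*(-19) = 7 + 19 = 26)
p(b) = 3 + b²
R = 2*I*√3 (R = √(-24 + (3 + (-3)²)) = √(-24 + (3 + 9)) = √(-24 + 12) = √(-12) = 2*I*√3 ≈ 3.4641*I)
f(F, w) = 27 (f(F, w) = 15 + 3*4 = 15 + 12 = 27)
(x + f(S, -5))*R = (26 + 27)*(2*I*√3) = 53*(2*I*√3) = 106*I*√3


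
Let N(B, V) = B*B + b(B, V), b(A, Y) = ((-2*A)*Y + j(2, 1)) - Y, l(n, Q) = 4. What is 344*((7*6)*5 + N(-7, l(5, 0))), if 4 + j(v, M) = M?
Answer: 105952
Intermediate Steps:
j(v, M) = -4 + M
b(A, Y) = -3 - Y - 2*A*Y (b(A, Y) = ((-2*A)*Y + (-4 + 1)) - Y = (-2*A*Y - 3) - Y = (-3 - 2*A*Y) - Y = -3 - Y - 2*A*Y)
N(B, V) = -3 + B² - V - 2*B*V (N(B, V) = B*B + (-3 - V - 2*B*V) = B² + (-3 - V - 2*B*V) = -3 + B² - V - 2*B*V)
344*((7*6)*5 + N(-7, l(5, 0))) = 344*((7*6)*5 + (-3 + (-7)² - 1*4 - 2*(-7)*4)) = 344*(42*5 + (-3 + 49 - 4 + 56)) = 344*(210 + 98) = 344*308 = 105952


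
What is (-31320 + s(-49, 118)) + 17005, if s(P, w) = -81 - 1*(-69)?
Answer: -14327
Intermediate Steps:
s(P, w) = -12 (s(P, w) = -81 + 69 = -12)
(-31320 + s(-49, 118)) + 17005 = (-31320 - 12) + 17005 = -31332 + 17005 = -14327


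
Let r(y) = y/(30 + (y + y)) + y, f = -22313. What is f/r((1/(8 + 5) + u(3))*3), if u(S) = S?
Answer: -6091449/2572 ≈ -2368.4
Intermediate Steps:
r(y) = y + y/(30 + 2*y) (r(y) = y/(30 + 2*y) + y = y + y/(30 + 2*y))
f/r((1/(8 + 5) + u(3))*3) = -22313*2*(15 + (1/(8 + 5) + 3)*3)/(3*(31 + 2*((1/(8 + 5) + 3)*3))*(1/(8 + 5) + 3)) = -22313*2*(15 + (1/13 + 3)*3)/(3*(31 + 2*((1/13 + 3)*3))*(1/13 + 3)) = -22313*13*(15 + (40/13)*3)/(60*(31 + 2*((40/13)*3))) = -22313*13*(15 + 120/13)/(60*(31 + 2*(120/13))) = -22313*21/(4*(31 + 240/13)) = -22313/((1/2)*(120/13)*(13/315)*(643/13)) = -22313/2572/273 = -22313*273/2572 = -6091449/2572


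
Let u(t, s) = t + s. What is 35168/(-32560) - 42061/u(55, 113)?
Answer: -85963399/341880 ≈ -251.44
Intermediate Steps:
u(t, s) = s + t
35168/(-32560) - 42061/u(55, 113) = 35168/(-32560) - 42061/(113 + 55) = 35168*(-1/32560) - 42061/168 = -2198/2035 - 42061*1/168 = -2198/2035 - 42061/168 = -85963399/341880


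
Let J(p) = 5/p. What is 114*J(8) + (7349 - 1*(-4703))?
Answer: 48493/4 ≈ 12123.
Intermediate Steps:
114*J(8) + (7349 - 1*(-4703)) = 114*(5/8) + (7349 - 1*(-4703)) = 114*(5*(1/8)) + (7349 + 4703) = 114*(5/8) + 12052 = 285/4 + 12052 = 48493/4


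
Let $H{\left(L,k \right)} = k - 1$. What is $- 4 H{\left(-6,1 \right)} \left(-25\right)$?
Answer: $0$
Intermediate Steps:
$H{\left(L,k \right)} = -1 + k$ ($H{\left(L,k \right)} = k - 1 = -1 + k$)
$- 4 H{\left(-6,1 \right)} \left(-25\right) = - 4 \left(-1 + 1\right) \left(-25\right) = \left(-4\right) 0 \left(-25\right) = 0 \left(-25\right) = 0$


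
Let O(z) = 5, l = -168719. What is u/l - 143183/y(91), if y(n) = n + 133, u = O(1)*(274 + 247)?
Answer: -24158276097/37793056 ≈ -639.23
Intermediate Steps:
u = 2605 (u = 5*(274 + 247) = 5*521 = 2605)
y(n) = 133 + n
u/l - 143183/y(91) = 2605/(-168719) - 143183/(133 + 91) = 2605*(-1/168719) - 143183/224 = -2605/168719 - 143183*1/224 = -2605/168719 - 143183/224 = -24158276097/37793056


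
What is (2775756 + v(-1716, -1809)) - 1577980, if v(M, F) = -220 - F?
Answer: 1199365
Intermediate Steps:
(2775756 + v(-1716, -1809)) - 1577980 = (2775756 + (-220 - 1*(-1809))) - 1577980 = (2775756 + (-220 + 1809)) - 1577980 = (2775756 + 1589) - 1577980 = 2777345 - 1577980 = 1199365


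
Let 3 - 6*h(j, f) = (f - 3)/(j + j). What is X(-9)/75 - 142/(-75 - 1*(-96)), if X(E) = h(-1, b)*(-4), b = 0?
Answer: -3557/525 ≈ -6.7752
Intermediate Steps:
h(j, f) = ½ - (-3 + f)/(12*j) (h(j, f) = ½ - (f - 3)/(6*(j + j)) = ½ - (-3 + f)/(6*(2*j)) = ½ - (-3 + f)*1/(2*j)/6 = ½ - (-3 + f)/(12*j))
X(E) = -1 (X(E) = ((1/12)*(3 - 1*0 + 6*(-1))/(-1))*(-4) = ((1/12)*(-1)*(3 + 0 - 6))*(-4) = ((1/12)*(-1)*(-3))*(-4) = (¼)*(-4) = -1)
X(-9)/75 - 142/(-75 - 1*(-96)) = -1/75 - 142/(-75 - 1*(-96)) = -1*1/75 - 142/(-75 + 96) = -1/75 - 142/21 = -3557/525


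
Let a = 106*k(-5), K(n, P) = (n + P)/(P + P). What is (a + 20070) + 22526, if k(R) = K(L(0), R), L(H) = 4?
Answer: 213033/5 ≈ 42607.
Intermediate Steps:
K(n, P) = (P + n)/(2*P) (K(n, P) = (P + n)/((2*P)) = (P + n)*(1/(2*P)) = (P + n)/(2*P))
k(R) = (4 + R)/(2*R) (k(R) = (R + 4)/(2*R) = (4 + R)/(2*R))
a = 53/5 (a = 106*((1/2)*(4 - 5)/(-5)) = 106*((1/2)*(-1/5)*(-1)) = 106*(1/10) = 53/5 ≈ 10.600)
(a + 20070) + 22526 = (53/5 + 20070) + 22526 = 100403/5 + 22526 = 213033/5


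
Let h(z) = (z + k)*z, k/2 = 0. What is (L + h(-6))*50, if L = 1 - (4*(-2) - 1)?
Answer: 2300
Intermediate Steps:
k = 0 (k = 2*0 = 0)
L = 10 (L = 1 - (-8 - 1) = 1 - 1*(-9) = 1 + 9 = 10)
h(z) = z² (h(z) = (z + 0)*z = z*z = z²)
(L + h(-6))*50 = (10 + (-6)²)*50 = (10 + 36)*50 = 46*50 = 2300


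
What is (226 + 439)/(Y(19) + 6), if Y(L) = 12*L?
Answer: 665/234 ≈ 2.8419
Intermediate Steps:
(226 + 439)/(Y(19) + 6) = (226 + 439)/(12*19 + 6) = 665/(228 + 6) = 665/234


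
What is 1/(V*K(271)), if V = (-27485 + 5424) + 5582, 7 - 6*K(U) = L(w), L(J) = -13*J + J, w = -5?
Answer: 2/291129 ≈ 6.8698e-6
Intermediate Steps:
L(J) = -12*J
K(U) = -53/6 (K(U) = 7/6 - (-2)*(-5) = 7/6 - ⅙*60 = 7/6 - 10 = -53/6)
V = -16479 (V = -22061 + 5582 = -16479)
1/(V*K(271)) = 1/((-16479)*(-53/6)) = -1/16479*(-6/53) = 2/291129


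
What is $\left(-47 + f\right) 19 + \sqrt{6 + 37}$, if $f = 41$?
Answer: $-114 + \sqrt{43} \approx -107.44$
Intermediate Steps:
$\left(-47 + f\right) 19 + \sqrt{6 + 37} = \left(-47 + 41\right) 19 + \sqrt{6 + 37} = \left(-6\right) 19 + \sqrt{43} = -114 + \sqrt{43}$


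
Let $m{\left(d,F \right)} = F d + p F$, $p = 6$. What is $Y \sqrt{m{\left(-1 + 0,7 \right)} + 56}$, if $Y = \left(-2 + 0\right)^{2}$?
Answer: $4 \sqrt{91} \approx 38.158$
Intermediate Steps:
$m{\left(d,F \right)} = 6 F + F d$ ($m{\left(d,F \right)} = F d + 6 F = 6 F + F d$)
$Y = 4$ ($Y = \left(-2\right)^{2} = 4$)
$Y \sqrt{m{\left(-1 + 0,7 \right)} + 56} = 4 \sqrt{7 \left(6 + \left(-1 + 0\right)\right) + 56} = 4 \sqrt{7 \left(6 - 1\right) + 56} = 4 \sqrt{7 \cdot 5 + 56} = 4 \sqrt{35 + 56} = 4 \sqrt{91}$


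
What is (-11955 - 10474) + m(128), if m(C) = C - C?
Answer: -22429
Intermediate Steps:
m(C) = 0
(-11955 - 10474) + m(128) = (-11955 - 10474) + 0 = -22429 + 0 = -22429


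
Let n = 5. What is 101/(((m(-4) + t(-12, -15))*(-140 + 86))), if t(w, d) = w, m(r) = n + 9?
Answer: -101/108 ≈ -0.93519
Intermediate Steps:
m(r) = 14 (m(r) = 5 + 9 = 14)
101/(((m(-4) + t(-12, -15))*(-140 + 86))) = 101/(((14 - 12)*(-140 + 86))) = 101/((2*(-54))) = 101/(-108) = 101*(-1/108) = -101/108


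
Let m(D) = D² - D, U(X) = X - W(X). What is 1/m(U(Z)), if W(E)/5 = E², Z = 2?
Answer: 1/342 ≈ 0.0029240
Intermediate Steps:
W(E) = 5*E²
U(X) = X - 5*X²
1/m(U(Z)) = 1/((2*(1 - 5*2))*(-1 + 2*(1 - 5*2))) = 1/((2*(1 - 10))*(-1 + 2*(1 - 10))) = 1/((2*(-9))*(-1 + 2*(-9))) = 1/(-18*(-1 - 18)) = 1/(-18*(-19)) = 1/342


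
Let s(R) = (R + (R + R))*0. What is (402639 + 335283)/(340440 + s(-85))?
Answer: 122987/56740 ≈ 2.1676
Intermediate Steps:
s(R) = 0 (s(R) = (R + 2*R)*0 = (3*R)*0 = 0)
(402639 + 335283)/(340440 + s(-85)) = (402639 + 335283)/(340440 + 0) = 737922/340440 = 737922*(1/340440) = 122987/56740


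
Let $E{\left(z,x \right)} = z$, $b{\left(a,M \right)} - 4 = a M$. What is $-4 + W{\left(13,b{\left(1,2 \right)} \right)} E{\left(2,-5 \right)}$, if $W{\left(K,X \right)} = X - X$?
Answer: $-4$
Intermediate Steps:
$b{\left(a,M \right)} = 4 + M a$ ($b{\left(a,M \right)} = 4 + a M = 4 + M a$)
$W{\left(K,X \right)} = 0$
$-4 + W{\left(13,b{\left(1,2 \right)} \right)} E{\left(2,-5 \right)} = -4 + 0 \cdot 2 = -4 + 0 = -4$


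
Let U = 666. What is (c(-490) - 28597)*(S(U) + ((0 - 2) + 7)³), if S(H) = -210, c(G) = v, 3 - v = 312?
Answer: 2457010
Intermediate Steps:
v = -309 (v = 3 - 1*312 = 3 - 312 = -309)
c(G) = -309
(c(-490) - 28597)*(S(U) + ((0 - 2) + 7)³) = (-309 - 28597)*(-210 + ((0 - 2) + 7)³) = -28906*(-210 + (-2 + 7)³) = -28906*(-210 + 5³) = -28906*(-210 + 125) = -28906*(-85) = 2457010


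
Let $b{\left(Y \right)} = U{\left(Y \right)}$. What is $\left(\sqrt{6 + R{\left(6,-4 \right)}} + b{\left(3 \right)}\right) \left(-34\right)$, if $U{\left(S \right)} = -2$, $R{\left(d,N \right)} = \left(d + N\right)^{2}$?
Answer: $68 - 34 \sqrt{10} \approx -39.517$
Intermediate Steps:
$R{\left(d,N \right)} = \left(N + d\right)^{2}$
$b{\left(Y \right)} = -2$
$\left(\sqrt{6 + R{\left(6,-4 \right)}} + b{\left(3 \right)}\right) \left(-34\right) = \left(\sqrt{6 + \left(-4 + 6\right)^{2}} - 2\right) \left(-34\right) = \left(\sqrt{6 + 2^{2}} - 2\right) \left(-34\right) = \left(\sqrt{6 + 4} - 2\right) \left(-34\right) = \left(\sqrt{10} - 2\right) \left(-34\right) = \left(-2 + \sqrt{10}\right) \left(-34\right) = 68 - 34 \sqrt{10}$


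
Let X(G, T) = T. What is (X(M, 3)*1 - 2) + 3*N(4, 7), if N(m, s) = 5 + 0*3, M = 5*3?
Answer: 16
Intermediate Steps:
M = 15
N(m, s) = 5 (N(m, s) = 5 + 0 = 5)
(X(M, 3)*1 - 2) + 3*N(4, 7) = (3*1 - 2) + 3*5 = (3 - 2) + 15 = 1 + 15 = 16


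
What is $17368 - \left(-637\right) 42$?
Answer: $44122$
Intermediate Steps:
$17368 - \left(-637\right) 42 = 17368 - -26754 = 17368 + 26754 = 44122$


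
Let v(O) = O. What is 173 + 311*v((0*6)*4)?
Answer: 173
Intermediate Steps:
173 + 311*v((0*6)*4) = 173 + 311*((0*6)*4) = 173 + 311*(0*4) = 173 + 311*0 = 173 + 0 = 173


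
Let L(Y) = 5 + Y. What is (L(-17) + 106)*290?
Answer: 27260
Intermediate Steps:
(L(-17) + 106)*290 = ((5 - 17) + 106)*290 = (-12 + 106)*290 = 94*290 = 27260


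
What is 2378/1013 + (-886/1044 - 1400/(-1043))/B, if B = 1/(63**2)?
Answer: 17171970745/8754346 ≈ 1961.5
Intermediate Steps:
B = 1/3969 ≈ 0.00025195
2378/1013 + (-886/1044 - 1400/(-1043))/B = 2378/1013 + (-886/1044 - 1400/(-1043))/(1/3969) = 2378*(1/1013) + (-886*1/1044 - 1400*(-1/1043))*3969 = 2378/1013 + (-443/522 + 200/149)*3969 = 2378/1013 + (38393/77778)*3969 = 2378/1013 + 16931313/8642 = 17171970745/8754346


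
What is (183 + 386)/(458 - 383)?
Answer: 569/75 ≈ 7.5867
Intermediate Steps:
(183 + 386)/(458 - 383) = 569/75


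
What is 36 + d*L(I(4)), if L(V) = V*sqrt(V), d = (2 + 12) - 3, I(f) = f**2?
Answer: 740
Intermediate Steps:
d = 11 (d = 14 - 3 = 11)
L(V) = V**(3/2)
36 + d*L(I(4)) = 36 + 11*(4**2)**(3/2) = 36 + 11*16**(3/2) = 36 + 11*64 = 36 + 704 = 740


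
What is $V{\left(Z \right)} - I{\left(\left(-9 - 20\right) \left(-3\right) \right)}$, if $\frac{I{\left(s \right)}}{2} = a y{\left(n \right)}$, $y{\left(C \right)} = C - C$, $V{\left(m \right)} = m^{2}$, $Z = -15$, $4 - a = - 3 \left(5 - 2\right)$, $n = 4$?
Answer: $225$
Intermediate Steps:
$a = 13$ ($a = 4 - - 3 \left(5 - 2\right) = 4 - \left(-3\right) 3 = 4 - -9 = 4 + 9 = 13$)
$y{\left(C \right)} = 0$
$I{\left(s \right)} = 0$ ($I{\left(s \right)} = 2 \cdot 13 \cdot 0 = 2 \cdot 0 = 0$)
$V{\left(Z \right)} - I{\left(\left(-9 - 20\right) \left(-3\right) \right)} = \left(-15\right)^{2} - 0 = 225 + 0 = 225$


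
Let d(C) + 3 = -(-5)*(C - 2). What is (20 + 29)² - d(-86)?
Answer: 2844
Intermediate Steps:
d(C) = -13 + 5*C (d(C) = -3 - (-5)*(C - 2) = -3 - (-5)*(-2 + C) = -3 - (10 - 5*C) = -3 + (-10 + 5*C) = -13 + 5*C)
(20 + 29)² - d(-86) = (20 + 29)² - (-13 + 5*(-86)) = 49² - (-13 - 430) = 2401 - 1*(-443) = 2401 + 443 = 2844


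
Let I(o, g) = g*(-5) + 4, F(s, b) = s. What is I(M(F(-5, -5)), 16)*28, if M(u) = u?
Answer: -2128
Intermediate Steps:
I(o, g) = 4 - 5*g (I(o, g) = -5*g + 4 = 4 - 5*g)
I(M(F(-5, -5)), 16)*28 = (4 - 5*16)*28 = (4 - 80)*28 = -76*28 = -2128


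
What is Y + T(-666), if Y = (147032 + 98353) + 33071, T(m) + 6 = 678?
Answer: 279128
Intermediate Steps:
T(m) = 672 (T(m) = -6 + 678 = 672)
Y = 278456 (Y = 245385 + 33071 = 278456)
Y + T(-666) = 278456 + 672 = 279128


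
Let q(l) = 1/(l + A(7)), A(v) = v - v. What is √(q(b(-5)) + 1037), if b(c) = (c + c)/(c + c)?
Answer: √1038 ≈ 32.218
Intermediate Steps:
A(v) = 0
b(c) = 1 (b(c) = (2*c)/((2*c)) = (2*c)*(1/(2*c)) = 1)
q(l) = 1/l (q(l) = 1/(l + 0) = 1/l)
√(q(b(-5)) + 1037) = √(1/1 + 1037) = √(1 + 1037) = √1038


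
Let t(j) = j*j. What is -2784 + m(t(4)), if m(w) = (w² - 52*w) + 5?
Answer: -3355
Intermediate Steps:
t(j) = j²
m(w) = 5 + w² - 52*w
-2784 + m(t(4)) = -2784 + (5 + (4²)² - 52*4²) = -2784 + (5 + 16² - 52*16) = -2784 + (5 + 256 - 832) = -2784 - 571 = -3355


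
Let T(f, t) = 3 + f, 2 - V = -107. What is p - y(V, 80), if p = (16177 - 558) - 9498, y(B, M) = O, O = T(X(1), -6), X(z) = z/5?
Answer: 30589/5 ≈ 6117.8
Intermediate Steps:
V = 109 (V = 2 - 1*(-107) = 2 + 107 = 109)
X(z) = z/5 (X(z) = z*(⅕) = z/5)
O = 16/5 (O = 3 + (⅕)*1 = 3 + ⅕ = 16/5 ≈ 3.2000)
y(B, M) = 16/5
p = 6121 (p = 15619 - 9498 = 6121)
p - y(V, 80) = 6121 - 1*16/5 = 6121 - 16/5 = 30589/5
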